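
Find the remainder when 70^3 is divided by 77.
Use repeated squaring. Binary(3) = 11. Walk through the bits of the exponent 3 left-to-right: at each bit after the leading one, square the running value, then multiply by 70 if the bit is 1 (always reducing mod 77):
  bit 1 = 1 (leading): start with 70.
  bit 2 = 1: square 70^2 = 4900 ≡ 49; bit is 1, so multiply 49·70 = 3430 ≡ 42 (mod 77).
Final value: 70^3 ≡ 42 (mod 77).

Final answer: 42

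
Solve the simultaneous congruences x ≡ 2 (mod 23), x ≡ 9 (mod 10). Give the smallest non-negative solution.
The moduli 23, 10 are pairwise coprime, so by the CRT there is a unique solution mod 23·10 = 230.
Solve by successive substitution. Start with x ≡ 2 (mod 23).
  Combine with x ≡ 9 (mod 10): write x = 2 + 23·t and require 2 + 23·t ≡ 9 (mod 10), i.e. 23·t ≡ 9 − 2 ≡ 7 (mod 10). Since 23^(−1) ≡ 7 (mod 10) (23 ≡ 3 (mod 10)), t ≡ 7·7 ≡ 9 (mod 10). So x ≡ 2 + 23·9 = 209 (mod 230).
Unique solution in [0, 230): x = 209.

Final answer: x ≡ 209 (mod 230); the representative in [0, 230) is 209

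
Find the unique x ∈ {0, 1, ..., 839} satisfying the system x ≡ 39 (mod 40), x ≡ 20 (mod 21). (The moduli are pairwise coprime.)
The moduli 40, 21 are pairwise coprime, so by the CRT there is a unique solution mod 40·21 = 840.
Solve by successive substitution. Start with x ≡ 39 (mod 40).
  Combine with x ≡ 20 (mod 21): write x = 39 + 40·t and require 39 + 40·t ≡ 20 (mod 21), i.e. 40·t ≡ 20 − 39 ≡ 2 (mod 21). Since 40^(−1) ≡ 10 (mod 21) (40 ≡ 19 (mod 21)), t ≡ 10·2 ≡ 20 (mod 21). So x ≡ 39 + 40·20 = 839 (mod 840).
Unique solution in [0, 840): x = 839.

Final answer: x ≡ 839 (mod 840); the representative in [0, 840) is 839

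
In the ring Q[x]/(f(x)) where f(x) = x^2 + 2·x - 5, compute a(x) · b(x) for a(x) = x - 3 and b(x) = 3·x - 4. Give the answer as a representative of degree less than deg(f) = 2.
First multiply in Q[x] without reducing: a · b = 3·x^2 - 13·x + 12. Now divide by f(x) = x^2 + 2·x - 5, eliminating the leading term at each step:
  leading term 3·x^2: subtract (3)·f(x) = 3·x^2 + 6·x - 15, leaving 27 - 19·x
The degree is now < 2, so this is the remainder. Hence a · b ≡ 27 - 19·x in Q[x]/(f).

Final answer: a · b ≡ 27 - 19·x (mod f(x))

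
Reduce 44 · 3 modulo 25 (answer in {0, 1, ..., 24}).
Reduce the factors first: 44 ≡ 19 (mod 25), so 44 · 3 ≡ 19 · 3 (mod 25). 19 · 3 = 57. Dividing by 25: 57 = 2·25 + 7. So (44 · 3) mod 25 = 7.

Final answer: 7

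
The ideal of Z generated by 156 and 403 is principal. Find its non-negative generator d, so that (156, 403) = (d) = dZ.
In the PID Z, (a, b) is generated by gcd(a, b). Compute gcd(403, 156) with the extended Euclidean algorithm, tracking rows (r, s, t) with s·403 + t·156 = r:
  row A: (403, 1, 0)   [1·403 + 0·156 = 403]
  row B: (156, 0, 1)   [0·403 + 1·156 = 156]
  403 = 2·156 + 91   → row C = row A − 2·row B = (91, 1, −2)   [check: 1·403 − 2·156 = 91]
  156 = 1·91 + 65   → row D = row B − 1·row C = (65, −1, 3)   [check: −1·403 + 3·156 = 65]
  91 = 1·65 + 26   → row E = row C − 1·row D = (26, 2, −5)   [check: 2·403 − 5·156 = 26]
  65 = 2·26 + 13   → row F = row D − 2·row E = (13, −5, 13)   [check: −5·403 + 13·156 = 13]
  26 = 2·13 + 0   → remainder 0, stop. gcd = 13 (last nonzero row F).
So gcd(156, 403) = 13, with Bézout identity −5·403 + 13·156 = 13. Containment (⊇): the Bézout identity exhibits 13 as an element of (156, 403), giving (13) ⊆ (156, 403). Containment (⊆): since 13 | 156 and 13 | 403 (156 = 13·12, 403 = 13·31), every Z-linear combination of 156 and 403 is divisible by 13, so (156, 403) ⊆ (13). Therefore (156, 403) = (13), d = 13.

Final answer: (156, 403) = (13); d = 13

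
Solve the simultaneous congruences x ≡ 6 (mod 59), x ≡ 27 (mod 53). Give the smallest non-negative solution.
The moduli 59, 53 are pairwise coprime, so by the CRT there is a unique solution mod 59·53 = 3127.
Solve by successive substitution. Start with x ≡ 6 (mod 59).
  Combine with x ≡ 27 (mod 53): write x = 6 + 59·t and require 6 + 59·t ≡ 27 (mod 53), i.e. 59·t ≡ 27 − 6 ≡ 21 (mod 53). Since 59^(−1) ≡ 9 (mod 53) (59 ≡ 6 (mod 53)), t ≡ 9·21 ≡ 30 (mod 53). So x ≡ 6 + 59·30 = 1776 (mod 3127).
Unique solution in [0, 3127): x = 1776.

Final answer: x ≡ 1776 (mod 3127); the representative in [0, 3127) is 1776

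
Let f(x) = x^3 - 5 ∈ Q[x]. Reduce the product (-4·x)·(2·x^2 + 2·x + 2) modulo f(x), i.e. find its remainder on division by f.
First multiply in Q[x] without reducing: a · b = -8·x^3 - 8·x^2 - 8·x. Now divide by f(x) = x^3 - 5, eliminating the leading term at each step:
  leading term -8·x^3: subtract (-8)·f(x) = 40 - 8·x^3, leaving -8·x^2 - 8·x - 40
The degree is now < 3, so this is the remainder. Hence a · b ≡ -8·x^2 - 8·x - 40 in Q[x]/(f).

Final answer: a · b ≡ -8·x^2 - 8·x - 40 (mod f(x))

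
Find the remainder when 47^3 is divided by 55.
Use repeated squaring. Binary(3) = 11. Walk through the bits of the exponent 3 left-to-right: at each bit after the leading one, square the running value, then multiply by 47 if the bit is 1 (always reducing mod 55):
  bit 1 = 1 (leading): start with 47.
  bit 2 = 1: square 47^2 = 2209 ≡ 9; bit is 1, so multiply 9·47 = 423 ≡ 38 (mod 55).
Final value: 47^3 ≡ 38 (mod 55).

Final answer: 38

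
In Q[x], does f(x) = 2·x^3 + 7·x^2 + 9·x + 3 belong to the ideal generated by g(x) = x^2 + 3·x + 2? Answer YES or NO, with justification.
NO

In Q[x] the ideal (g) consists of all multiples of g, so f ∈ (g) iff g | f, i.e. iff the remainder of f on division by g is 0. Divide f by g (g is monic, so eliminate the leading term of the running remainder at each step):
  leading term 2·x^3: subtract (2·x)·g(x) = 2·x^3 + 6·x^2 + 4·x, leaving x^2 + 5·x + 3
  leading term x^2: subtract (1)·g(x) = x^2 + 3·x + 2, leaving 2·x + 1
The remainder r(x) = 2·x + 1 ≠ 0 (and deg r < deg g), so g ∤ f, i.e. f ∉ (g).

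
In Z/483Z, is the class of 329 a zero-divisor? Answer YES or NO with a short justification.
gcd(329, 483) = 7 > 1, so 329 is not a unit in Z/483Z. In Z/nZ every nonzero non-unit is a zero-divisor: explicitly, take b = 483/gcd = 69 ≠ 0 (mod 483); then 329·69 = 22701 = 47·483, i.e. 329·69 ≡ 0 (mod 483). So 329 is a zero-divisor.

Final answer: YES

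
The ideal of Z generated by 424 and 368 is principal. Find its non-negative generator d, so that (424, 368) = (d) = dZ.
In the PID Z, (a, b) is generated by gcd(a, b). Compute gcd(424, 368) with the extended Euclidean algorithm, tracking rows (r, s, t) with s·424 + t·368 = r:
  row A: (424, 1, 0)   [1·424 + 0·368 = 424]
  row B: (368, 0, 1)   [0·424 + 1·368 = 368]
  424 = 1·368 + 56   → row C = row A − 1·row B = (56, 1, −1)   [check: 1·424 − 1·368 = 56]
  368 = 6·56 + 32   → row D = row B − 6·row C = (32, −6, 7)   [check: −6·424 + 7·368 = 32]
  56 = 1·32 + 24   → row E = row C − 1·row D = (24, 7, −8)   [check: 7·424 − 8·368 = 24]
  32 = 1·24 + 8   → row F = row D − 1·row E = (8, −13, 15)   [check: −13·424 + 15·368 = 8]
  24 = 3·8 + 0   → remainder 0, stop. gcd = 8 (last nonzero row F).
So gcd(424, 368) = 8, with Bézout identity −13·424 + 15·368 = 8. Containment (⊇): the Bézout identity exhibits 8 as an element of (424, 368), giving (8) ⊆ (424, 368). Containment (⊆): since 8 | 424 and 8 | 368 (424 = 8·53, 368 = 8·46), every Z-linear combination of 424 and 368 is divisible by 8, so (424, 368) ⊆ (8). Therefore (424, 368) = (8), d = 8.

Final answer: (424, 368) = (8); d = 8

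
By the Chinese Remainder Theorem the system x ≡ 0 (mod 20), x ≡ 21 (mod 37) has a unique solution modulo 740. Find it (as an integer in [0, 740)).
The moduli 20, 37 are pairwise coprime, so by the CRT there is a unique solution mod 20·37 = 740.
Solve by successive substitution. Start with x ≡ 0 (mod 20).
  Combine with x ≡ 21 (mod 37): write x = 20·t and require 20·t ≡ 21 (mod 37). Since 20^(−1) ≡ 13 (mod 37), t ≡ 13·21 ≡ 14 (mod 37). So x ≡ 20·14 = 280 (mod 740).
Unique solution in [0, 740): x = 280.

Final answer: x ≡ 280 (mod 740); the representative in [0, 740) is 280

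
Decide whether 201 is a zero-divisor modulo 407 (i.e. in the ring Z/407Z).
NO

gcd(201, 407) = 1, so 201 is a unit in Z/407Z (it has a multiplicative inverse). A unit cannot be a zero-divisor: if 201·b ≡ 0 then multiplying both sides by 201^(−1) gives b ≡ 0. So 201 is not a zero-divisor.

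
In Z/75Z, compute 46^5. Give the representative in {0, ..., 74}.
1

Use repeated squaring. Binary(5) = 101. Walk through the bits of the exponent 5 left-to-right: at each bit after the leading one, square the running value, then multiply by 46 if the bit is 1 (always reducing mod 75):
  bit 1 = 1 (leading): start with 46.
  bit 2 = 0: square 46^2 = 2116 ≡ 16 (mod 75).
  bit 3 = 1: square 16^2 = 256 ≡ 31; bit is 1, so multiply 31·46 = 1426 ≡ 1 (mod 75).
Final value: 46^5 ≡ 1 (mod 75).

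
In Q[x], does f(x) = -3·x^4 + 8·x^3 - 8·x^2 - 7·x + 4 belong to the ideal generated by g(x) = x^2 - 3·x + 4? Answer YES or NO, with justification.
In Q[x] the ideal (g) consists of all multiples of g, so f ∈ (g) iff g | f, i.e. iff the remainder of f on division by g is 0. Divide f by g (g is monic, so eliminate the leading term of the running remainder at each step):
  leading term -3·x^4: subtract (-3·x^2)·g(x) = -3·x^4 + 9·x^3 - 12·x^2, leaving -x^3 + 4·x^2 - 7·x + 4
  leading term -x^3: subtract (-x)·g(x) = -x^3 + 3·x^2 - 4·x, leaving x^2 - 3·x + 4
  leading term x^2: subtract (1)·g(x) = x^2 - 3·x + 4, leaving 0
The remainder is 0, so f(x) = g(x) · h(x) with h(x) = -3·x^2 - x + 1. Hence g | f, i.e. f ∈ (g).

Final answer: YES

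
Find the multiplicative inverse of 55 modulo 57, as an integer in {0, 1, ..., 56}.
55^(−1) ≡ 28 (mod 57)

Apply the extended Euclidean algorithm to (57, 55), tracking rows (r, s, t) with s·57 + t·55 = r. Each division r_prev = q·r_cur + r_new produces the new row as (previous row) − q·(current row):
  row A: (57, 1, 0)   [1·57 + 0·55 = 57]
  row B: (55, 0, 1)   [0·57 + 1·55 = 55]
  57 = 1·55 + 2   → row C = row A − 1·row B = (2, 1, −1)   [check: 1·57 − 1·55 = 2]
  55 = 27·2 + 1   → row D = row B − 27·row C = (1, −27, 28)   [check: −27·57 + 28·55 = 1]
  2 = 2·1 + 0   → remainder 0, stop. gcd = 1 (last nonzero row D).
The gcd is 1, so 55 is invertible mod 57. The last nonzero row gives −27·57 + 28·55 = 1, so t = 28. So 55^(−1) ≡ 28 (mod 57). Verify: 55 · 28 = 1540 ≡ 1 (mod 57). ✓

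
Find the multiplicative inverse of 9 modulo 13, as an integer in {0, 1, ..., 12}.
Apply the extended Euclidean algorithm to (13, 9), tracking rows (r, s, t) with s·13 + t·9 = r. Each division r_prev = q·r_cur + r_new produces the new row as (previous row) − q·(current row):
  row A: (13, 1, 0)   [1·13 + 0·9 = 13]
  row B: (9, 0, 1)   [0·13 + 1·9 = 9]
  13 = 1·9 + 4   → row C = row A − 1·row B = (4, 1, −1)   [check: 1·13 − 1·9 = 4]
  9 = 2·4 + 1   → row D = row B − 2·row C = (1, −2, 3)   [check: −2·13 + 3·9 = 1]
  4 = 4·1 + 0   → remainder 0, stop. gcd = 1 (last nonzero row D).
The gcd is 1, so 9 is invertible mod 13. The last nonzero row gives −2·13 + 3·9 = 1, so t = 3. So 9^(−1) ≡ 3 (mod 13). Verify: 9 · 3 = 27 ≡ 1 (mod 13). ✓

Final answer: 9^(−1) ≡ 3 (mod 13)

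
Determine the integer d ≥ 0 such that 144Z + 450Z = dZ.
(144, 450) = (18); d = 18

In the PID Z, (a, b) is generated by gcd(a, b). Compute gcd(450, 144) with the extended Euclidean algorithm, tracking rows (r, s, t) with s·450 + t·144 = r:
  row A: (450, 1, 0)   [1·450 + 0·144 = 450]
  row B: (144, 0, 1)   [0·450 + 1·144 = 144]
  450 = 3·144 + 18   → row C = row A − 3·row B = (18, 1, −3)   [check: 1·450 − 3·144 = 18]
  144 = 8·18 + 0   → remainder 0, stop. gcd = 18 (last nonzero row C).
So gcd(144, 450) = 18, with Bézout identity 1·450 − 3·144 = 18. Containment (⊇): the Bézout identity exhibits 18 as an element of (144, 450), giving (18) ⊆ (144, 450). Containment (⊆): since 18 | 144 and 18 | 450 (144 = 18·8, 450 = 18·25), every Z-linear combination of 144 and 450 is divisible by 18, so (144, 450) ⊆ (18). Therefore (144, 450) = (18), d = 18.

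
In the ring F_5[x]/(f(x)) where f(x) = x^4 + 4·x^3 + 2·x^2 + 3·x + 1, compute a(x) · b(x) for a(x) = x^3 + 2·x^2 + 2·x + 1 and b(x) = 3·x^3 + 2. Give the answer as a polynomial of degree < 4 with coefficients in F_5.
a · b ≡ 2·x^3 + x^2 + 3·x + 3 (mod f(x))

Multiply as integer polynomials: a · b = 3·x^6 + 6·x^5 + 6·x^4 + 5·x^3 + 4·x^2 + 4·x + 2. Reducing coefficients mod 5: a · b ≡ 3·x^6 + x^5 + x^4 + 4·x^2 + 4·x + 2. Now divide by f(x) = x^4 + 4·x^3 + 2·x^2 + 3·x + 1 in F_5[x], eliminating the leading term at each step:
  leading term 3·x^6: subtract (3·x^2)·f(x) = 3·x^6 + 2·x^5 + x^4 + 4·x^3 + 3·x^2, leaving 4·x^5 + x^3 + x^2 + 4·x + 2 (coefficients mod 5)
  leading term 4·x^5: subtract (4·x)·f(x) = 4·x^5 + x^4 + 3·x^3 + 2·x^2 + 4·x, leaving 4·x^4 + 3·x^3 + 4·x^2 + 2 (coefficients mod 5)
  leading term 4·x^4: subtract (4)·f(x) = 4·x^4 + x^3 + 3·x^2 + 2·x + 4, leaving 2·x^3 + x^2 + 3·x + 3 (coefficients mod 5)
The degree is now < 4, so this is the remainder. Hence a · b ≡ 2·x^3 + x^2 + 3·x + 3 in F_5[x]/(f).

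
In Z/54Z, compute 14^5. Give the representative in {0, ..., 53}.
Use repeated squaring. Binary(5) = 101. Walk through the bits of the exponent 5 left-to-right: at each bit after the leading one, square the running value, then multiply by 14 if the bit is 1 (always reducing mod 54):
  bit 1 = 1 (leading): start with 14.
  bit 2 = 0: square 14^2 = 196 ≡ 34 (mod 54).
  bit 3 = 1: square 34^2 = 1156 ≡ 22; bit is 1, so multiply 22·14 = 308 ≡ 38 (mod 54).
Final value: 14^5 ≡ 38 (mod 54).

Final answer: 38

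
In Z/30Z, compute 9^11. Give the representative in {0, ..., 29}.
Use repeated squaring. Binary(11) = 1011. Walk through the bits of the exponent 11 left-to-right: at each bit after the leading one, square the running value, then multiply by 9 if the bit is 1 (always reducing mod 30):
  bit 1 = 1 (leading): start with 9.
  bit 2 = 0: square 9^2 = 81 ≡ 21 (mod 30).
  bit 3 = 1: square 21^2 = 441 ≡ 21; bit is 1, so multiply 21·9 = 189 ≡ 9 (mod 30).
  bit 4 = 1: square 9^2 = 81 ≡ 21; bit is 1, so multiply 21·9 = 189 ≡ 9 (mod 30).
Final value: 9^11 ≡ 9 (mod 30).

Final answer: 9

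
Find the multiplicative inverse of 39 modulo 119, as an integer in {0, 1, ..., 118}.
39^(−1) ≡ 58 (mod 119)

Apply the extended Euclidean algorithm to (119, 39), tracking rows (r, s, t) with s·119 + t·39 = r. Each division r_prev = q·r_cur + r_new produces the new row as (previous row) − q·(current row):
  row A: (119, 1, 0)   [1·119 + 0·39 = 119]
  row B: (39, 0, 1)   [0·119 + 1·39 = 39]
  119 = 3·39 + 2   → row C = row A − 3·row B = (2, 1, −3)   [check: 1·119 − 3·39 = 2]
  39 = 19·2 + 1   → row D = row B − 19·row C = (1, −19, 58)   [check: −19·119 + 58·39 = 1]
  2 = 2·1 + 0   → remainder 0, stop. gcd = 1 (last nonzero row D).
The gcd is 1, so 39 is invertible mod 119. The last nonzero row gives −19·119 + 58·39 = 1, so t = 58. So 39^(−1) ≡ 58 (mod 119). Verify: 39 · 58 = 2262 ≡ 1 (mod 119). ✓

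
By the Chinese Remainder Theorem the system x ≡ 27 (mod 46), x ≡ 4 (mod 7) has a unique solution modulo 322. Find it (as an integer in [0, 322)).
x ≡ 165 (mod 322); the representative in [0, 322) is 165

The moduli 46, 7 are pairwise coprime, so by the CRT there is a unique solution mod 46·7 = 322.
Solve by successive substitution. Start with x ≡ 27 (mod 46).
  Combine with x ≡ 4 (mod 7): write x = 27 + 46·t and require 27 + 46·t ≡ 4 (mod 7), i.e. 46·t ≡ 4 − 27 ≡ 5 (mod 7). Since 46^(−1) ≡ 2 (mod 7) (46 ≡ 4 (mod 7)), t ≡ 2·5 ≡ 3 (mod 7). So x ≡ 27 + 46·3 = 165 (mod 322).
Unique solution in [0, 322): x = 165.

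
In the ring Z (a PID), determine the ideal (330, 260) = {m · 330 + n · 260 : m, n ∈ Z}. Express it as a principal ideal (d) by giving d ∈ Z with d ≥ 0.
In the PID Z, (a, b) is generated by gcd(a, b). Compute gcd(330, 260) with the extended Euclidean algorithm, tracking rows (r, s, t) with s·330 + t·260 = r:
  row A: (330, 1, 0)   [1·330 + 0·260 = 330]
  row B: (260, 0, 1)   [0·330 + 1·260 = 260]
  330 = 1·260 + 70   → row C = row A − 1·row B = (70, 1, −1)   [check: 1·330 − 1·260 = 70]
  260 = 3·70 + 50   → row D = row B − 3·row C = (50, −3, 4)   [check: −3·330 + 4·260 = 50]
  70 = 1·50 + 20   → row E = row C − 1·row D = (20, 4, −5)   [check: 4·330 − 5·260 = 20]
  50 = 2·20 + 10   → row F = row D − 2·row E = (10, −11, 14)   [check: −11·330 + 14·260 = 10]
  20 = 2·10 + 0   → remainder 0, stop. gcd = 10 (last nonzero row F).
So gcd(330, 260) = 10, with Bézout identity −11·330 + 14·260 = 10. Containment (⊇): the Bézout identity exhibits 10 as an element of (330, 260), giving (10) ⊆ (330, 260). Containment (⊆): since 10 | 330 and 10 | 260 (330 = 10·33, 260 = 10·26), every Z-linear combination of 330 and 260 is divisible by 10, so (330, 260) ⊆ (10). Therefore (330, 260) = (10), d = 10.

Final answer: (330, 260) = (10); d = 10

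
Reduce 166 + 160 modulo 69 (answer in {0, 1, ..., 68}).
50

Reduce the summands first: 166 ≡ 28, 160 ≡ 22 (mod 69), so 166 + 160 ≡ 28 + 22 (mod 69). 28 + 22 = 50; 50 = 0·69 + 50, so (166 + 160) mod 69 = 50.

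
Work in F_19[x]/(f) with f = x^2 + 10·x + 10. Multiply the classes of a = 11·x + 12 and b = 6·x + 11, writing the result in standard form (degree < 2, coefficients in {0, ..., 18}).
a · b ≡ 8·x + 4 (mod f(x))

Multiply as integer polynomials: a · b = 66·x^2 + 193·x + 132. Reducing coefficients mod 19: a · b ≡ 9·x^2 + 3·x + 18. Now divide by f(x) = x^2 + 10·x + 10 in F_19[x], eliminating the leading term at each step:
  leading term 9·x^2: subtract (9)·f(x) = 9·x^2 + 14·x + 14, leaving 8·x + 4 (coefficients mod 19)
The degree is now < 2, so this is the remainder. Hence a · b ≡ 8·x + 4 in F_19[x]/(f).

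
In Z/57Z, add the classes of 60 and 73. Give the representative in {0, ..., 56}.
Reduce the summands first: 60 ≡ 3, 73 ≡ 16 (mod 57), so 60 + 73 ≡ 3 + 16 (mod 57). 3 + 16 = 19; 19 = 0·57 + 19, so (60 + 73) mod 57 = 19.

Final answer: 19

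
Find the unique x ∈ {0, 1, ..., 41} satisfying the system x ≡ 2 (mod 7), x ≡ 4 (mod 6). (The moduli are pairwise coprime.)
x ≡ 16 (mod 42); the representative in [0, 42) is 16

The moduli 7, 6 are pairwise coprime, so by the CRT there is a unique solution mod 7·6 = 42.
Solve by successive substitution. Start with x ≡ 2 (mod 7).
  Combine with x ≡ 4 (mod 6): write x = 2 + 7·t and require 2 + 7·t ≡ 4 (mod 6), i.e. 7·t ≡ 4 − 2 ≡ 2 (mod 6). Since 7^(−1) ≡ 1 (mod 6) (7 ≡ 1 (mod 6)), t ≡ 1·2 ≡ 2 (mod 6). So x ≡ 2 + 7·2 = 16 (mod 42).
Unique solution in [0, 42): x = 16.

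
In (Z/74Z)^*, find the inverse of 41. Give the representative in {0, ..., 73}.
Apply the extended Euclidean algorithm to (74, 41), tracking rows (r, s, t) with s·74 + t·41 = r. Each division r_prev = q·r_cur + r_new produces the new row as (previous row) − q·(current row):
  row A: (74, 1, 0)   [1·74 + 0·41 = 74]
  row B: (41, 0, 1)   [0·74 + 1·41 = 41]
  74 = 1·41 + 33   → row C = row A − 1·row B = (33, 1, −1)   [check: 1·74 − 1·41 = 33]
  41 = 1·33 + 8   → row D = row B − 1·row C = (8, −1, 2)   [check: −1·74 + 2·41 = 8]
  33 = 4·8 + 1   → row E = row C − 4·row D = (1, 5, −9)   [check: 5·74 − 9·41 = 1]
  8 = 8·1 + 0   → remainder 0, stop. gcd = 1 (last nonzero row E).
The gcd is 1, so 41 is invertible mod 74. The last nonzero row gives 5·74 − 9·41 = 1, so t = −9. So 41^(−1) ≡ −9 ≡ 65 (mod 74). Verify: 41 · 65 = 2665 ≡ 1 (mod 74). ✓

Final answer: 41^(−1) ≡ 65 (mod 74)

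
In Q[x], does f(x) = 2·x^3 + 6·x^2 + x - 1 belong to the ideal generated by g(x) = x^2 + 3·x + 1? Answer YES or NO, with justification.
In Q[x] the ideal (g) consists of all multiples of g, so f ∈ (g) iff g | f, i.e. iff the remainder of f on division by g is 0. Divide f by g (g is monic, so eliminate the leading term of the running remainder at each step):
  leading term 2·x^3: subtract (2·x)·g(x) = 2·x^3 + 6·x^2 + 2·x, leaving -x - 1
The remainder r(x) = -x - 1 ≠ 0 (and deg r < deg g), so g ∤ f, i.e. f ∉ (g).

Final answer: NO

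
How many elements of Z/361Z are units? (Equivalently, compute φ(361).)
An element a ∈ Z/361Z is a unit iff gcd(a, 361) = 1, so the number of units is φ(361). φ is multiplicative, with φ(p^e) = p^e − p^(e−1). Factorise 361 = 19^2. Then
  φ(361) = (19^2 − 19^1) = 342 = 342.

Final answer: Z/361Z has φ(361) = 342 units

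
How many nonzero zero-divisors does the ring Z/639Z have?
In Z/639Z each nonzero element is either a unit (gcd with 639 is 1) or a zero-divisor (gcd > 1). The number of units is φ(639): factorise 639 = 3^2 · 71, so φ(639) = (3^2 − 3^1) · (71 − 1) = 6 · 70 = 420. The nonzero elements number 639 − 1 = 638. Hence the nonzero zero-divisors number 638 − 420 = 218.

Final answer: Z/639Z has 218 nonzero zero-divisors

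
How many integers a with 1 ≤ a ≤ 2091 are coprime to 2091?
1280

The number of a ∈ {1, ..., 2091} with gcd(a, 2091) = 1 is by definition Euler's totient φ(2091). φ is multiplicative, with φ(p^e) = p^e − p^(e−1). Factorise 2091 = 3 · 17 · 41. Then
  φ(2091) = (3 − 1) · (17 − 1) · (41 − 1) = 2 · 16 · 40 = 1280.
So there are 1280 such integers.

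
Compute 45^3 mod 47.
39

Use repeated squaring. Binary(3) = 11. Walk through the bits of the exponent 3 left-to-right: at each bit after the leading one, square the running value, then multiply by 45 if the bit is 1 (always reducing mod 47):
  bit 1 = 1 (leading): start with 45.
  bit 2 = 1: square 45^2 = 2025 ≡ 4; bit is 1, so multiply 4·45 = 180 ≡ 39 (mod 47).
Final value: 45^3 ≡ 39 (mod 47).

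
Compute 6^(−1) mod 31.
6^(−1) ≡ 26 (mod 31)

Apply the extended Euclidean algorithm to (31, 6), tracking rows (r, s, t) with s·31 + t·6 = r. Each division r_prev = q·r_cur + r_new produces the new row as (previous row) − q·(current row):
  row A: (31, 1, 0)   [1·31 + 0·6 = 31]
  row B: (6, 0, 1)   [0·31 + 1·6 = 6]
  31 = 5·6 + 1   → row C = row A − 5·row B = (1, 1, −5)   [check: 1·31 − 5·6 = 1]
  6 = 6·1 + 0   → remainder 0, stop. gcd = 1 (last nonzero row C).
The gcd is 1, so 6 is invertible mod 31. The last nonzero row gives 1·31 − 5·6 = 1, so t = −5. So 6^(−1) ≡ −5 ≡ 26 (mod 31). Verify: 6 · 26 = 156 ≡ 1 (mod 31). ✓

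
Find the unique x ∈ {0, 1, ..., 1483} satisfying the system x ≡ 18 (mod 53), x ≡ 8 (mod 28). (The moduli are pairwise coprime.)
x ≡ 1184 (mod 1484); the representative in [0, 1484) is 1184

The moduli 53, 28 are pairwise coprime, so by the CRT there is a unique solution mod 53·28 = 1484.
Solve by successive substitution. Start with x ≡ 18 (mod 53).
  Combine with x ≡ 8 (mod 28): write x = 18 + 53·t and require 18 + 53·t ≡ 8 (mod 28), i.e. 53·t ≡ 8 − 18 ≡ 18 (mod 28). Since 53^(−1) ≡ 9 (mod 28) (53 ≡ 25 (mod 28)), t ≡ 9·18 ≡ 22 (mod 28). So x ≡ 18 + 53·22 = 1184 (mod 1484).
Unique solution in [0, 1484): x = 1184.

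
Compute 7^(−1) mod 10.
7^(−1) ≡ 3 (mod 10)

Apply the extended Euclidean algorithm to (10, 7), tracking rows (r, s, t) with s·10 + t·7 = r. Each division r_prev = q·r_cur + r_new produces the new row as (previous row) − q·(current row):
  row A: (10, 1, 0)   [1·10 + 0·7 = 10]
  row B: (7, 0, 1)   [0·10 + 1·7 = 7]
  10 = 1·7 + 3   → row C = row A − 1·row B = (3, 1, −1)   [check: 1·10 − 1·7 = 3]
  7 = 2·3 + 1   → row D = row B − 2·row C = (1, −2, 3)   [check: −2·10 + 3·7 = 1]
  3 = 3·1 + 0   → remainder 0, stop. gcd = 1 (last nonzero row D).
The gcd is 1, so 7 is invertible mod 10. The last nonzero row gives −2·10 + 3·7 = 1, so t = 3. So 7^(−1) ≡ 3 (mod 10). Verify: 7 · 3 = 21 ≡ 1 (mod 10). ✓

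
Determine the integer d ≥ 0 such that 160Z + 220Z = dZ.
In the PID Z, (a, b) is generated by gcd(a, b). Compute gcd(220, 160) with the extended Euclidean algorithm, tracking rows (r, s, t) with s·220 + t·160 = r:
  row A: (220, 1, 0)   [1·220 + 0·160 = 220]
  row B: (160, 0, 1)   [0·220 + 1·160 = 160]
  220 = 1·160 + 60   → row C = row A − 1·row B = (60, 1, −1)   [check: 1·220 − 1·160 = 60]
  160 = 2·60 + 40   → row D = row B − 2·row C = (40, −2, 3)   [check: −2·220 + 3·160 = 40]
  60 = 1·40 + 20   → row E = row C − 1·row D = (20, 3, −4)   [check: 3·220 − 4·160 = 20]
  40 = 2·20 + 0   → remainder 0, stop. gcd = 20 (last nonzero row E).
So gcd(160, 220) = 20, with Bézout identity 3·220 − 4·160 = 20. Containment (⊇): the Bézout identity exhibits 20 as an element of (160, 220), giving (20) ⊆ (160, 220). Containment (⊆): since 20 | 160 and 20 | 220 (160 = 20·8, 220 = 20·11), every Z-linear combination of 160 and 220 is divisible by 20, so (160, 220) ⊆ (20). Therefore (160, 220) = (20), d = 20.

Final answer: (160, 220) = (20); d = 20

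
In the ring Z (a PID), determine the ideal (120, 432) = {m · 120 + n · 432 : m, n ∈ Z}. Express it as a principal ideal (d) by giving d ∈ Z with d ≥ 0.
(120, 432) = (24); d = 24

In the PID Z, (a, b) is generated by gcd(a, b). Compute gcd(432, 120) with the extended Euclidean algorithm, tracking rows (r, s, t) with s·432 + t·120 = r:
  row A: (432, 1, 0)   [1·432 + 0·120 = 432]
  row B: (120, 0, 1)   [0·432 + 1·120 = 120]
  432 = 3·120 + 72   → row C = row A − 3·row B = (72, 1, −3)   [check: 1·432 − 3·120 = 72]
  120 = 1·72 + 48   → row D = row B − 1·row C = (48, −1, 4)   [check: −1·432 + 4·120 = 48]
  72 = 1·48 + 24   → row E = row C − 1·row D = (24, 2, −7)   [check: 2·432 − 7·120 = 24]
  48 = 2·24 + 0   → remainder 0, stop. gcd = 24 (last nonzero row E).
So gcd(120, 432) = 24, with Bézout identity 2·432 − 7·120 = 24. Containment (⊇): the Bézout identity exhibits 24 as an element of (120, 432), giving (24) ⊆ (120, 432). Containment (⊆): since 24 | 120 and 24 | 432 (120 = 24·5, 432 = 24·18), every Z-linear combination of 120 and 432 is divisible by 24, so (120, 432) ⊆ (24). Therefore (120, 432) = (24), d = 24.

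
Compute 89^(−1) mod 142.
Apply the extended Euclidean algorithm to (142, 89), tracking rows (r, s, t) with s·142 + t·89 = r. Each division r_prev = q·r_cur + r_new produces the new row as (previous row) − q·(current row):
  row A: (142, 1, 0)   [1·142 + 0·89 = 142]
  row B: (89, 0, 1)   [0·142 + 1·89 = 89]
  142 = 1·89 + 53   → row C = row A − 1·row B = (53, 1, −1)   [check: 1·142 − 1·89 = 53]
  89 = 1·53 + 36   → row D = row B − 1·row C = (36, −1, 2)   [check: −1·142 + 2·89 = 36]
  53 = 1·36 + 17   → row E = row C − 1·row D = (17, 2, −3)   [check: 2·142 − 3·89 = 17]
  36 = 2·17 + 2   → row F = row D − 2·row E = (2, −5, 8)   [check: −5·142 + 8·89 = 2]
  17 = 8·2 + 1   → row G = row E − 8·row F = (1, 42, −67)   [check: 42·142 − 67·89 = 1]
  2 = 2·1 + 0   → remainder 0, stop. gcd = 1 (last nonzero row G).
The gcd is 1, so 89 is invertible mod 142. The last nonzero row gives 42·142 − 67·89 = 1, so t = −67. So 89^(−1) ≡ −67 ≡ 75 (mod 142). Verify: 89 · 75 = 6675 ≡ 1 (mod 142). ✓

Final answer: 89^(−1) ≡ 75 (mod 142)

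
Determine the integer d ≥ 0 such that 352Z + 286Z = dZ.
(352, 286) = (22); d = 22

In the PID Z, (a, b) is generated by gcd(a, b). Compute gcd(352, 286) with the extended Euclidean algorithm, tracking rows (r, s, t) with s·352 + t·286 = r:
  row A: (352, 1, 0)   [1·352 + 0·286 = 352]
  row B: (286, 0, 1)   [0·352 + 1·286 = 286]
  352 = 1·286 + 66   → row C = row A − 1·row B = (66, 1, −1)   [check: 1·352 − 1·286 = 66]
  286 = 4·66 + 22   → row D = row B − 4·row C = (22, −4, 5)   [check: −4·352 + 5·286 = 22]
  66 = 3·22 + 0   → remainder 0, stop. gcd = 22 (last nonzero row D).
So gcd(352, 286) = 22, with Bézout identity −4·352 + 5·286 = 22. Containment (⊇): the Bézout identity exhibits 22 as an element of (352, 286), giving (22) ⊆ (352, 286). Containment (⊆): since 22 | 352 and 22 | 286 (352 = 22·16, 286 = 22·13), every Z-linear combination of 352 and 286 is divisible by 22, so (352, 286) ⊆ (22). Therefore (352, 286) = (22), d = 22.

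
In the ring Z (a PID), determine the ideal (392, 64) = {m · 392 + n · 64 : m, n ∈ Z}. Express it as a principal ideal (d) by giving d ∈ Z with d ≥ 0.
In the PID Z, (a, b) is generated by gcd(a, b). Compute gcd(392, 64) with the extended Euclidean algorithm, tracking rows (r, s, t) with s·392 + t·64 = r:
  row A: (392, 1, 0)   [1·392 + 0·64 = 392]
  row B: (64, 0, 1)   [0·392 + 1·64 = 64]
  392 = 6·64 + 8   → row C = row A − 6·row B = (8, 1, −6)   [check: 1·392 − 6·64 = 8]
  64 = 8·8 + 0   → remainder 0, stop. gcd = 8 (last nonzero row C).
So gcd(392, 64) = 8, with Bézout identity 1·392 − 6·64 = 8. Containment (⊇): the Bézout identity exhibits 8 as an element of (392, 64), giving (8) ⊆ (392, 64). Containment (⊆): since 8 | 392 and 8 | 64 (392 = 8·49, 64 = 8·8), every Z-linear combination of 392 and 64 is divisible by 8, so (392, 64) ⊆ (8). Therefore (392, 64) = (8), d = 8.

Final answer: (392, 64) = (8); d = 8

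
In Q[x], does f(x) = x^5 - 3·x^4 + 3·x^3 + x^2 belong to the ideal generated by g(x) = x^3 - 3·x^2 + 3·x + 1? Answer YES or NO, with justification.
YES

In Q[x] the ideal (g) consists of all multiples of g, so f ∈ (g) iff g | f, i.e. iff the remainder of f on division by g is 0. Divide f by g (g is monic, so eliminate the leading term of the running remainder at each step):
  leading term x^5: subtract (x^2)·g(x) = x^5 - 3·x^4 + 3·x^3 + x^2, leaving 0
The remainder is 0, so f(x) = g(x) · h(x) with h(x) = x^2. Hence g | f, i.e. f ∈ (g).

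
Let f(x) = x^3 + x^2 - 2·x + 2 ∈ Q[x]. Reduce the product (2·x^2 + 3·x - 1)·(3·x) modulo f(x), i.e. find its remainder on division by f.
a · b ≡ 3·x^2 + 9·x - 12 (mod f(x))

First multiply in Q[x] without reducing: a · b = 6·x^3 + 9·x^2 - 3·x. Now divide by f(x) = x^3 + x^2 - 2·x + 2, eliminating the leading term at each step:
  leading term 6·x^3: subtract (6)·f(x) = 6·x^3 + 6·x^2 - 12·x + 12, leaving 3·x^2 + 9·x - 12
The degree is now < 3, so this is the remainder. Hence a · b ≡ 3·x^2 + 9·x - 12 in Q[x]/(f).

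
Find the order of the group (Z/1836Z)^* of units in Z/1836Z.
|(Z/1836Z)^*| = 576

(Z/1836Z)^* consists of the classes a with gcd(a, 1836) = 1, so its order is φ(1836). φ is multiplicative, with φ(p^e) = p^e − p^(e−1). Factorise 1836 = 2^2 · 3^3 · 17. Then
  φ(1836) = (2^2 − 2^1) · (3^3 − 3^2) · (17 − 1) = 2 · 18 · 16 = 576.
Thus |(Z/1836Z)^*| = 576.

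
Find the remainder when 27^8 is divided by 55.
26

Use repeated squaring. Binary(8) = 1000. Walk through the bits of the exponent 8 left-to-right: at each bit after the leading one, square the running value, then multiply by 27 if the bit is 1 (always reducing mod 55):
  bit 1 = 1 (leading): start with 27.
  bit 2 = 0: square 27^2 = 729 ≡ 14 (mod 55).
  bit 3 = 0: square 14^2 = 196 ≡ 31 (mod 55).
  bit 4 = 0: square 31^2 = 961 ≡ 26 (mod 55).
Final value: 27^8 ≡ 26 (mod 55).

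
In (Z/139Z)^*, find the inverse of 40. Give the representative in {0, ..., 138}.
40^(−1) ≡ 73 (mod 139)

Apply the extended Euclidean algorithm to (139, 40), tracking rows (r, s, t) with s·139 + t·40 = r. Each division r_prev = q·r_cur + r_new produces the new row as (previous row) − q·(current row):
  row A: (139, 1, 0)   [1·139 + 0·40 = 139]
  row B: (40, 0, 1)   [0·139 + 1·40 = 40]
  139 = 3·40 + 19   → row C = row A − 3·row B = (19, 1, −3)   [check: 1·139 − 3·40 = 19]
  40 = 2·19 + 2   → row D = row B − 2·row C = (2, −2, 7)   [check: −2·139 + 7·40 = 2]
  19 = 9·2 + 1   → row E = row C − 9·row D = (1, 19, −66)   [check: 19·139 − 66·40 = 1]
  2 = 2·1 + 0   → remainder 0, stop. gcd = 1 (last nonzero row E).
The gcd is 1, so 40 is invertible mod 139. The last nonzero row gives 19·139 − 66·40 = 1, so t = −66. So 40^(−1) ≡ −66 ≡ 73 (mod 139). Verify: 40 · 73 = 2920 ≡ 1 (mod 139). ✓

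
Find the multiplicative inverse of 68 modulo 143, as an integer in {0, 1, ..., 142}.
68^(−1) ≡ 61 (mod 143)

Apply the extended Euclidean algorithm to (143, 68), tracking rows (r, s, t) with s·143 + t·68 = r. Each division r_prev = q·r_cur + r_new produces the new row as (previous row) − q·(current row):
  row A: (143, 1, 0)   [1·143 + 0·68 = 143]
  row B: (68, 0, 1)   [0·143 + 1·68 = 68]
  143 = 2·68 + 7   → row C = row A − 2·row B = (7, 1, −2)   [check: 1·143 − 2·68 = 7]
  68 = 9·7 + 5   → row D = row B − 9·row C = (5, −9, 19)   [check: −9·143 + 19·68 = 5]
  7 = 1·5 + 2   → row E = row C − 1·row D = (2, 10, −21)   [check: 10·143 − 21·68 = 2]
  5 = 2·2 + 1   → row F = row D − 2·row E = (1, −29, 61)   [check: −29·143 + 61·68 = 1]
  2 = 2·1 + 0   → remainder 0, stop. gcd = 1 (last nonzero row F).
The gcd is 1, so 68 is invertible mod 143. The last nonzero row gives −29·143 + 61·68 = 1, so t = 61. So 68^(−1) ≡ 61 (mod 143). Verify: 68 · 61 = 4148 ≡ 1 (mod 143). ✓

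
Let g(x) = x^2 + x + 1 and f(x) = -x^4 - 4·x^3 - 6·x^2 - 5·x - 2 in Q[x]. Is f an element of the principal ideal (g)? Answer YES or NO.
In Q[x] the ideal (g) consists of all multiples of g, so f ∈ (g) iff g | f, i.e. iff the remainder of f on division by g is 0. Divide f by g (g is monic, so eliminate the leading term of the running remainder at each step):
  leading term -x^4: subtract (-x^2)·g(x) = -x^4 - x^3 - x^2, leaving -3·x^3 - 5·x^2 - 5·x - 2
  leading term -3·x^3: subtract (-3·x)·g(x) = -3·x^3 - 3·x^2 - 3·x, leaving -2·x^2 - 2·x - 2
  leading term -2·x^2: subtract (-2)·g(x) = -2·x^2 - 2·x - 2, leaving 0
The remainder is 0, so f(x) = g(x) · h(x) with h(x) = -x^2 - 3·x - 2. Hence g | f, i.e. f ∈ (g).

Final answer: YES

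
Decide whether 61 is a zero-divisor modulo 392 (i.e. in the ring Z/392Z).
gcd(61, 392) = 1, so 61 is a unit in Z/392Z (it has a multiplicative inverse). A unit cannot be a zero-divisor: if 61·b ≡ 0 then multiplying both sides by 61^(−1) gives b ≡ 0. So 61 is not a zero-divisor.

Final answer: NO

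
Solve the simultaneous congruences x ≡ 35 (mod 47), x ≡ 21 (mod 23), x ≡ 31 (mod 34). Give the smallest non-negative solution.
x ≡ 29645 (mod 36754); the representative in [0, 36754) is 29645

The moduli 47, 23, 34 are pairwise coprime, so by the CRT there is a unique solution mod 47·23·34 = 36754.
Solve by successive substitution. Start with x ≡ 35 (mod 47).
  Combine with x ≡ 21 (mod 23): write x = 35 + 47·t and require 35 + 47·t ≡ 21 (mod 23), i.e. 47·t ≡ 21 − 35 ≡ 9 (mod 23). Since 47^(−1) ≡ 1 (mod 23) (47 ≡ 1 (mod 23)), t ≡ 1·9 ≡ 9 (mod 23). So x ≡ 35 + 47·9 = 458 (mod 1081).
  Combine with x ≡ 31 (mod 34): write x = 458 + 1081·t and require 458 + 1081·t ≡ 31 (mod 34), i.e. 1081·t ≡ 31 − 458 ≡ 15 (mod 34). Since 1081^(−1) ≡ 29 (mod 34) (1081 ≡ 27 (mod 34)), t ≡ 29·15 ≡ 27 (mod 34). So x ≡ 458 + 1081·27 = 29645 (mod 36754).
Unique solution in [0, 36754): x = 29645.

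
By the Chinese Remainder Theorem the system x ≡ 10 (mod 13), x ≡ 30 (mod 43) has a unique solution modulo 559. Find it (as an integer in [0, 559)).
x ≡ 374 (mod 559); the representative in [0, 559) is 374

The moduli 13, 43 are pairwise coprime, so by the CRT there is a unique solution mod 13·43 = 559.
Solve by successive substitution. Start with x ≡ 10 (mod 13).
  Combine with x ≡ 30 (mod 43): write x = 10 + 13·t and require 10 + 13·t ≡ 30 (mod 43), i.e. 13·t ≡ 30 − 10 ≡ 20 (mod 43). Since 13^(−1) ≡ 10 (mod 43), t ≡ 10·20 ≡ 28 (mod 43). So x ≡ 10 + 13·28 = 374 (mod 559).
Unique solution in [0, 559): x = 374.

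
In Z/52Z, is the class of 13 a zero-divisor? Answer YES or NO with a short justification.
YES

gcd(13, 52) = 13 > 1, so 13 is not a unit in Z/52Z. In Z/nZ every nonzero non-unit is a zero-divisor: explicitly, take b = 52/gcd = 4 ≠ 0 (mod 52); then 13·4 = 52 = 1·52, i.e. 13·4 ≡ 0 (mod 52). So 13 is a zero-divisor.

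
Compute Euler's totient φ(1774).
φ is multiplicative, with φ(p^e) = p^e − p^(e−1). Factorise 1774 = 2 · 887. Then
  φ(1774) = (2 − 1) · (887 − 1) = 1 · 886 = 886.

Final answer: φ(1774) = 886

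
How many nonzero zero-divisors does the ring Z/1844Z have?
Z/1844Z has 923 nonzero zero-divisors

In Z/1844Z each nonzero element is either a unit (gcd with 1844 is 1) or a zero-divisor (gcd > 1). The number of units is φ(1844): factorise 1844 = 2^2 · 461, so φ(1844) = (2^2 − 2^1) · (461 − 1) = 2 · 460 = 920. The nonzero elements number 1844 − 1 = 1843. Hence the nonzero zero-divisors number 1843 − 920 = 923.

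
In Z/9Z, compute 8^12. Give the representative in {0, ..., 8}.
Use repeated squaring. Binary(12) = 1100. Walk through the bits of the exponent 12 left-to-right: at each bit after the leading one, square the running value, then multiply by 8 if the bit is 1 (always reducing mod 9):
  bit 1 = 1 (leading): start with 8.
  bit 2 = 1: square 8^2 = 64 ≡ 1; bit is 1, so multiply 1·8 = 8 (mod 9).
  bit 3 = 0: square 8^2 = 64 ≡ 1 (mod 9).
  bit 4 = 0: square 1^2 = 1 (mod 9).
Final value: 8^12 ≡ 1 (mod 9).

Final answer: 1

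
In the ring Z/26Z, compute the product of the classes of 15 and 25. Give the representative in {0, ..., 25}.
Both factors are already reduced mod 26. 15 · 25 = 375. Dividing by 26: 375 = 14·26 + 11. So (15 · 25) mod 26 = 11.

Final answer: 11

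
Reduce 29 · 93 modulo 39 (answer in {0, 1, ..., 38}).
Reduce the factors first: 93 ≡ 15 (mod 39), so 29 · 93 ≡ 29 · 15 (mod 39). 29 · 15 = 435. Dividing by 39: 435 = 11·39 + 6. So (29 · 93) mod 39 = 6.

Final answer: 6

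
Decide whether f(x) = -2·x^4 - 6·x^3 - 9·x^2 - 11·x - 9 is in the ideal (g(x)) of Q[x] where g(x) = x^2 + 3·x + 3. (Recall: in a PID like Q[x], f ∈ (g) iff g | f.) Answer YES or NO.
In Q[x] the ideal (g) consists of all multiples of g, so f ∈ (g) iff g | f, i.e. iff the remainder of f on division by g is 0. Divide f by g (g is monic, so eliminate the leading term of the running remainder at each step):
  leading term -2·x^4: subtract (-2·x^2)·g(x) = -2·x^4 - 6·x^3 - 6·x^2, leaving -3·x^2 - 11·x - 9
  leading term -3·x^2: subtract (-3)·g(x) = -3·x^2 - 9·x - 9, leaving -2·x
The remainder r(x) = -2·x ≠ 0 (and deg r < deg g), so g ∤ f, i.e. f ∉ (g).

Final answer: NO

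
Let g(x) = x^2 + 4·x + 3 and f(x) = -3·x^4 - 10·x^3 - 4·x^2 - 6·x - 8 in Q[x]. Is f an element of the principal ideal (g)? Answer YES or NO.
In Q[x] the ideal (g) consists of all multiples of g, so f ∈ (g) iff g | f, i.e. iff the remainder of f on division by g is 0. Divide f by g (g is monic, so eliminate the leading term of the running remainder at each step):
  leading term -3·x^4: subtract (-3·x^2)·g(x) = -3·x^4 - 12·x^3 - 9·x^2, leaving 2·x^3 + 5·x^2 - 6·x - 8
  leading term 2·x^3: subtract (2·x)·g(x) = 2·x^3 + 8·x^2 + 6·x, leaving -3·x^2 - 12·x - 8
  leading term -3·x^2: subtract (-3)·g(x) = -3·x^2 - 12·x - 9, leaving 1
The remainder r(x) = 1 ≠ 0 (and deg r < deg g), so g ∤ f, i.e. f ∉ (g).

Final answer: NO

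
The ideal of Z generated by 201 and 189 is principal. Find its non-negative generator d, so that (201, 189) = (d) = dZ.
In the PID Z, (a, b) is generated by gcd(a, b). Compute gcd(201, 189) with the extended Euclidean algorithm, tracking rows (r, s, t) with s·201 + t·189 = r:
  row A: (201, 1, 0)   [1·201 + 0·189 = 201]
  row B: (189, 0, 1)   [0·201 + 1·189 = 189]
  201 = 1·189 + 12   → row C = row A − 1·row B = (12, 1, −1)   [check: 1·201 − 1·189 = 12]
  189 = 15·12 + 9   → row D = row B − 15·row C = (9, −15, 16)   [check: −15·201 + 16·189 = 9]
  12 = 1·9 + 3   → row E = row C − 1·row D = (3, 16, −17)   [check: 16·201 − 17·189 = 3]
  9 = 3·3 + 0   → remainder 0, stop. gcd = 3 (last nonzero row E).
So gcd(201, 189) = 3, with Bézout identity 16·201 − 17·189 = 3. Containment (⊇): the Bézout identity exhibits 3 as an element of (201, 189), giving (3) ⊆ (201, 189). Containment (⊆): since 3 | 201 and 3 | 189 (201 = 3·67, 189 = 3·63), every Z-linear combination of 201 and 189 is divisible by 3, so (201, 189) ⊆ (3). Therefore (201, 189) = (3), d = 3.

Final answer: (201, 189) = (3); d = 3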